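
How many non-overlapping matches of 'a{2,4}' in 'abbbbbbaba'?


Pattern 'a{2,4}' matches between 2 and 4 consecutive a's (greedy).
String: 'abbbbbbaba'
Finding runs of a's and applying greedy matching:
  Run at pos 0: 'a' (length 1)
  Run at pos 7: 'a' (length 1)
  Run at pos 9: 'a' (length 1)
Matches: []
Count: 0

0


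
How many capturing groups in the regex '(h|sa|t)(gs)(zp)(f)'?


To count capturing groups, count each '(' that starts a group.
Pattern: '(h|sa|t)(gs)(zp)(f)'
Walking through the pattern:
  Position 0: '(' -> group #1
  Position 8: '(' -> group #2
  Position 12: '(' -> group #3
  Position 16: '(' -> group #4
Total capturing groups: 4

4


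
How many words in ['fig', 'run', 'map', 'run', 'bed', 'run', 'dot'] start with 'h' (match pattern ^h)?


Pattern ^h anchors to start of word. Check which words begin with 'h':
  'fig' -> no
  'run' -> no
  'map' -> no
  'run' -> no
  'bed' -> no
  'run' -> no
  'dot' -> no
Matching words: []
Count: 0

0


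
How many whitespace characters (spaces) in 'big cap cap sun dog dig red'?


\s matches whitespace characters (spaces, tabs, etc.).
Text: 'big cap cap sun dog dig red'
This text has 7 words separated by spaces.
Number of spaces = number of words - 1 = 7 - 1 = 6

6


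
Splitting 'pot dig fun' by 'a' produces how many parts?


Splitting by 'a' breaks the string at each occurrence of the separator.
Text: 'pot dig fun'
Parts after split:
  Part 1: 'pot dig fun'
Total parts: 1

1


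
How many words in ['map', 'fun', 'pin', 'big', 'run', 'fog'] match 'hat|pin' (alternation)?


Alternation 'hat|pin' matches either 'hat' or 'pin'.
Checking each word:
  'map' -> no
  'fun' -> no
  'pin' -> MATCH
  'big' -> no
  'run' -> no
  'fog' -> no
Matches: ['pin']
Count: 1

1


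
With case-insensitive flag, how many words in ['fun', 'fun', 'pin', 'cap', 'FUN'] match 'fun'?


Case-insensitive matching: compare each word's lowercase form to 'fun'.
  'fun' -> lower='fun' -> MATCH
  'fun' -> lower='fun' -> MATCH
  'pin' -> lower='pin' -> no
  'cap' -> lower='cap' -> no
  'FUN' -> lower='fun' -> MATCH
Matches: ['fun', 'fun', 'FUN']
Count: 3

3


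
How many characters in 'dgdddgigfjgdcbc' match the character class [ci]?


Character class [ci] matches any of: {c, i}
Scanning string 'dgdddgigfjgdcbc' character by character:
  pos 0: 'd' -> no
  pos 1: 'g' -> no
  pos 2: 'd' -> no
  pos 3: 'd' -> no
  pos 4: 'd' -> no
  pos 5: 'g' -> no
  pos 6: 'i' -> MATCH
  pos 7: 'g' -> no
  pos 8: 'f' -> no
  pos 9: 'j' -> no
  pos 10: 'g' -> no
  pos 11: 'd' -> no
  pos 12: 'c' -> MATCH
  pos 13: 'b' -> no
  pos 14: 'c' -> MATCH
Total matches: 3

3


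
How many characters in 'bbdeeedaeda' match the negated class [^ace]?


Negated class [^ace] matches any char NOT in {a, c, e}
Scanning 'bbdeeedaeda':
  pos 0: 'b' -> MATCH
  pos 1: 'b' -> MATCH
  pos 2: 'd' -> MATCH
  pos 3: 'e' -> no (excluded)
  pos 4: 'e' -> no (excluded)
  pos 5: 'e' -> no (excluded)
  pos 6: 'd' -> MATCH
  pos 7: 'a' -> no (excluded)
  pos 8: 'e' -> no (excluded)
  pos 9: 'd' -> MATCH
  pos 10: 'a' -> no (excluded)
Total matches: 5

5


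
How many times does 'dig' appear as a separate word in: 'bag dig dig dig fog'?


Scanning each word for exact match 'dig':
  Word 1: 'bag' -> no
  Word 2: 'dig' -> MATCH
  Word 3: 'dig' -> MATCH
  Word 4: 'dig' -> MATCH
  Word 5: 'fog' -> no
Total matches: 3

3


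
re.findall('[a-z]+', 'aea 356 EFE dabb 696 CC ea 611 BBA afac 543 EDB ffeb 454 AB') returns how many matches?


Pattern '[a-z]+' finds one or more lowercase letters.
Text: 'aea 356 EFE dabb 696 CC ea 611 BBA afac 543 EDB ffeb 454 AB'
Scanning for matches:
  Match 1: 'aea'
  Match 2: 'dabb'
  Match 3: 'ea'
  Match 4: 'afac'
  Match 5: 'ffeb'
Total matches: 5

5


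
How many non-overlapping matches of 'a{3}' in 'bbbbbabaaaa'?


Pattern 'a{3}' matches exactly 3 consecutive a's (greedy, non-overlapping).
String: 'bbbbbabaaaa'
Scanning for runs of a's:
  Run at pos 5: 'a' (length 1) -> 0 match(es)
  Run at pos 7: 'aaaa' (length 4) -> 1 match(es)
Matches found: ['aaa']
Total: 1

1


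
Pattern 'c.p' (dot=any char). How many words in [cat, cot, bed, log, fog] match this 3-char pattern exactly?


Pattern 'c.p' means: starts with 'c', any single char, ends with 'p'.
Checking each word (must be exactly 3 chars):
  'cat' (len=3): no
  'cot' (len=3): no
  'bed' (len=3): no
  'log' (len=3): no
  'fog' (len=3): no
Matching words: []
Total: 0

0


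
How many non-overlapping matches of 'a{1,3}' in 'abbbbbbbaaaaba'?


Pattern 'a{1,3}' matches between 1 and 3 consecutive a's (greedy).
String: 'abbbbbbbaaaaba'
Finding runs of a's and applying greedy matching:
  Run at pos 0: 'a' (length 1)
  Run at pos 8: 'aaaa' (length 4)
  Run at pos 13: 'a' (length 1)
Matches: ['a', 'aaa', 'a', 'a']
Count: 4

4


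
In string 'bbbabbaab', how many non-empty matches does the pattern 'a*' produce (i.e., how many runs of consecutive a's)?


Pattern 'a*' matches zero or more a's. We want non-empty runs of consecutive a's.
String: 'bbbabbaab'
Walking through the string to find runs of a's:
  Run 1: positions 3-3 -> 'a'
  Run 2: positions 6-7 -> 'aa'
Non-empty runs found: ['a', 'aa']
Count: 2

2


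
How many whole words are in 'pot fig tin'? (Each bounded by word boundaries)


Word boundaries (\b) mark the start/end of each word.
Text: 'pot fig tin'
Splitting by whitespace:
  Word 1: 'pot'
  Word 2: 'fig'
  Word 3: 'tin'
Total whole words: 3

3


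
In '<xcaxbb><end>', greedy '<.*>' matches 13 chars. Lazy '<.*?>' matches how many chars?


Greedy '<.*>' tries to match as MUCH as possible.
Lazy '<.*?>' tries to match as LITTLE as possible.

String: '<xcaxbb><end>'
Greedy '<.*>' starts at first '<' and extends to the LAST '>': '<xcaxbb><end>' (13 chars)
Lazy '<.*?>' starts at first '<' and stops at the FIRST '>': '<xcaxbb>' (8 chars)

8


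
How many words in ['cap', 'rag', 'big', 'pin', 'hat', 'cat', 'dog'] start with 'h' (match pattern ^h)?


Pattern ^h anchors to start of word. Check which words begin with 'h':
  'cap' -> no
  'rag' -> no
  'big' -> no
  'pin' -> no
  'hat' -> MATCH (starts with 'h')
  'cat' -> no
  'dog' -> no
Matching words: ['hat']
Count: 1

1


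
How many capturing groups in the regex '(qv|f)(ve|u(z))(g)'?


To count capturing groups, count each '(' that starts a group.
Pattern: '(qv|f)(ve|u(z))(g)'
Walking through the pattern:
  Position 0: '(' -> group #1
  Position 6: '(' -> group #2
  Position 11: '(' -> group #3
  Position 15: '(' -> group #4
Total capturing groups: 4

4


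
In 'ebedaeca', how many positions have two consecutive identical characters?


Looking for consecutive identical characters in 'ebedaeca':
  pos 0-1: 'e' vs 'b' -> different
  pos 1-2: 'b' vs 'e' -> different
  pos 2-3: 'e' vs 'd' -> different
  pos 3-4: 'd' vs 'a' -> different
  pos 4-5: 'a' vs 'e' -> different
  pos 5-6: 'e' vs 'c' -> different
  pos 6-7: 'c' vs 'a' -> different
Consecutive identical pairs: []
Count: 0

0


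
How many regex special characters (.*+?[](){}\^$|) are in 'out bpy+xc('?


Regex special characters are: . * + ? [ ] ( ) { } \ ^ $ |
Scanning 'out bpy+xc(':
  pos 7: '+' -> SPECIAL
  pos 10: '(' -> SPECIAL
Special chars found: ['+', '(']
Total: 2

2


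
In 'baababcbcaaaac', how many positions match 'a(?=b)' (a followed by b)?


Lookahead 'a(?=b)' matches 'a' only when followed by 'b'.
String: 'baababcbcaaaac'
Checking each position where char is 'a':
  pos 1: 'a' -> no (next='a')
  pos 2: 'a' -> MATCH (next='b')
  pos 4: 'a' -> MATCH (next='b')
  pos 9: 'a' -> no (next='a')
  pos 10: 'a' -> no (next='a')
  pos 11: 'a' -> no (next='a')
  pos 12: 'a' -> no (next='c')
Matching positions: [2, 4]
Count: 2

2


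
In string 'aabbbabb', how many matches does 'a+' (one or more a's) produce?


Pattern 'a+' matches one or more consecutive a's.
String: 'aabbbabb'
Scanning for runs of a:
  Match 1: 'aa' (length 2)
  Match 2: 'a' (length 1)
Total matches: 2

2


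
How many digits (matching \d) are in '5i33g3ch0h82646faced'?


\d matches any digit 0-9.
Scanning '5i33g3ch0h82646faced':
  pos 0: '5' -> DIGIT
  pos 2: '3' -> DIGIT
  pos 3: '3' -> DIGIT
  pos 5: '3' -> DIGIT
  pos 8: '0' -> DIGIT
  pos 10: '8' -> DIGIT
  pos 11: '2' -> DIGIT
  pos 12: '6' -> DIGIT
  pos 13: '4' -> DIGIT
  pos 14: '6' -> DIGIT
Digits found: ['5', '3', '3', '3', '0', '8', '2', '6', '4', '6']
Total: 10

10


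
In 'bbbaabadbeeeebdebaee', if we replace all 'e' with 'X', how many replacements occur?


re.sub('e', 'X', text) replaces every occurrence of 'e' with 'X'.
Text: 'bbbaabadbeeeebdebaee'
Scanning for 'e':
  pos 9: 'e' -> replacement #1
  pos 10: 'e' -> replacement #2
  pos 11: 'e' -> replacement #3
  pos 12: 'e' -> replacement #4
  pos 15: 'e' -> replacement #5
  pos 18: 'e' -> replacement #6
  pos 19: 'e' -> replacement #7
Total replacements: 7

7


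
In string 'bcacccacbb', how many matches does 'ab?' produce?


Pattern 'ab?' matches 'a' optionally followed by 'b'.
String: 'bcacccacbb'
Scanning left to right for 'a' then checking next char:
  Match 1: 'a' (a not followed by b)
  Match 2: 'a' (a not followed by b)
Total matches: 2

2


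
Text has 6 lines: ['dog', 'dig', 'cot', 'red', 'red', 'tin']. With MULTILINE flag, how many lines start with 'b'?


With MULTILINE flag, ^ matches the start of each line.
Lines: ['dog', 'dig', 'cot', 'red', 'red', 'tin']
Checking which lines start with 'b':
  Line 1: 'dog' -> no
  Line 2: 'dig' -> no
  Line 3: 'cot' -> no
  Line 4: 'red' -> no
  Line 5: 'red' -> no
  Line 6: 'tin' -> no
Matching lines: []
Count: 0

0


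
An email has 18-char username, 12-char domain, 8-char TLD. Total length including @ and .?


An email address has format: username@domain.tld
Username length: 18
'@' character: 1
Domain length: 12
'.' character: 1
TLD length: 8
Total = 18 + 1 + 12 + 1 + 8 = 40

40


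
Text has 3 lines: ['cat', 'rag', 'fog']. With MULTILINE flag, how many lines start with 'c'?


With MULTILINE flag, ^ matches the start of each line.
Lines: ['cat', 'rag', 'fog']
Checking which lines start with 'c':
  Line 1: 'cat' -> MATCH
  Line 2: 'rag' -> no
  Line 3: 'fog' -> no
Matching lines: ['cat']
Count: 1

1


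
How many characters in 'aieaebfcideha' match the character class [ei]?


Character class [ei] matches any of: {e, i}
Scanning string 'aieaebfcideha' character by character:
  pos 0: 'a' -> no
  pos 1: 'i' -> MATCH
  pos 2: 'e' -> MATCH
  pos 3: 'a' -> no
  pos 4: 'e' -> MATCH
  pos 5: 'b' -> no
  pos 6: 'f' -> no
  pos 7: 'c' -> no
  pos 8: 'i' -> MATCH
  pos 9: 'd' -> no
  pos 10: 'e' -> MATCH
  pos 11: 'h' -> no
  pos 12: 'a' -> no
Total matches: 5

5


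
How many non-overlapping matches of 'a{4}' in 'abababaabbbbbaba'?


Pattern 'a{4}' matches exactly 4 consecutive a's (greedy, non-overlapping).
String: 'abababaabbbbbaba'
Scanning for runs of a's:
  Run at pos 0: 'a' (length 1) -> 0 match(es)
  Run at pos 2: 'a' (length 1) -> 0 match(es)
  Run at pos 4: 'a' (length 1) -> 0 match(es)
  Run at pos 6: 'aa' (length 2) -> 0 match(es)
  Run at pos 13: 'a' (length 1) -> 0 match(es)
  Run at pos 15: 'a' (length 1) -> 0 match(es)
Matches found: []
Total: 0

0


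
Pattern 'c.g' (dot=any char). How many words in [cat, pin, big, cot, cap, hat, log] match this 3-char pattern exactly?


Pattern 'c.g' means: starts with 'c', any single char, ends with 'g'.
Checking each word (must be exactly 3 chars):
  'cat' (len=3): no
  'pin' (len=3): no
  'big' (len=3): no
  'cot' (len=3): no
  'cap' (len=3): no
  'hat' (len=3): no
  'log' (len=3): no
Matching words: []
Total: 0

0


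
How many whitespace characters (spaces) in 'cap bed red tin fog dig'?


\s matches whitespace characters (spaces, tabs, etc.).
Text: 'cap bed red tin fog dig'
This text has 6 words separated by spaces.
Number of spaces = number of words - 1 = 6 - 1 = 5

5


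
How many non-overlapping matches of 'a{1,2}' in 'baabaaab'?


Pattern 'a{1,2}' matches between 1 and 2 consecutive a's (greedy).
String: 'baabaaab'
Finding runs of a's and applying greedy matching:
  Run at pos 1: 'aa' (length 2)
  Run at pos 4: 'aaa' (length 3)
Matches: ['aa', 'aa', 'a']
Count: 3

3


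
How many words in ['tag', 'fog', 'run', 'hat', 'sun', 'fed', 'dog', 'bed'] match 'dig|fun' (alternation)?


Alternation 'dig|fun' matches either 'dig' or 'fun'.
Checking each word:
  'tag' -> no
  'fog' -> no
  'run' -> no
  'hat' -> no
  'sun' -> no
  'fed' -> no
  'dog' -> no
  'bed' -> no
Matches: []
Count: 0

0


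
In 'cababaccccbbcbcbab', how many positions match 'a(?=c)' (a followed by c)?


Lookahead 'a(?=c)' matches 'a' only when followed by 'c'.
String: 'cababaccccbbcbcbab'
Checking each position where char is 'a':
  pos 1: 'a' -> no (next='b')
  pos 3: 'a' -> no (next='b')
  pos 5: 'a' -> MATCH (next='c')
  pos 16: 'a' -> no (next='b')
Matching positions: [5]
Count: 1

1


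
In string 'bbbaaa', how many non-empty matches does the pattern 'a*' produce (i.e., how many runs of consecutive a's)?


Pattern 'a*' matches zero or more a's. We want non-empty runs of consecutive a's.
String: 'bbbaaa'
Walking through the string to find runs of a's:
  Run 1: positions 3-5 -> 'aaa'
Non-empty runs found: ['aaa']
Count: 1

1


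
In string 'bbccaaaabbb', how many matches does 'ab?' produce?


Pattern 'ab?' matches 'a' optionally followed by 'b'.
String: 'bbccaaaabbb'
Scanning left to right for 'a' then checking next char:
  Match 1: 'a' (a not followed by b)
  Match 2: 'a' (a not followed by b)
  Match 3: 'a' (a not followed by b)
  Match 4: 'ab' (a followed by b)
Total matches: 4

4


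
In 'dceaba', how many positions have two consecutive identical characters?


Looking for consecutive identical characters in 'dceaba':
  pos 0-1: 'd' vs 'c' -> different
  pos 1-2: 'c' vs 'e' -> different
  pos 2-3: 'e' vs 'a' -> different
  pos 3-4: 'a' vs 'b' -> different
  pos 4-5: 'b' vs 'a' -> different
Consecutive identical pairs: []
Count: 0

0


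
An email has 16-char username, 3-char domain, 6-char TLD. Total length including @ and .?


An email address has format: username@domain.tld
Username length: 16
'@' character: 1
Domain length: 3
'.' character: 1
TLD length: 6
Total = 16 + 1 + 3 + 1 + 6 = 27

27


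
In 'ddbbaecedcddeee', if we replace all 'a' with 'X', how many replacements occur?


re.sub('a', 'X', text) replaces every occurrence of 'a' with 'X'.
Text: 'ddbbaecedcddeee'
Scanning for 'a':
  pos 4: 'a' -> replacement #1
Total replacements: 1

1


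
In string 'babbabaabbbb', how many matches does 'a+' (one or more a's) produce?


Pattern 'a+' matches one or more consecutive a's.
String: 'babbabaabbbb'
Scanning for runs of a:
  Match 1: 'a' (length 1)
  Match 2: 'a' (length 1)
  Match 3: 'aa' (length 2)
Total matches: 3

3


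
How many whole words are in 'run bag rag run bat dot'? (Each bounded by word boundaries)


Word boundaries (\b) mark the start/end of each word.
Text: 'run bag rag run bat dot'
Splitting by whitespace:
  Word 1: 'run'
  Word 2: 'bag'
  Word 3: 'rag'
  Word 4: 'run'
  Word 5: 'bat'
  Word 6: 'dot'
Total whole words: 6

6


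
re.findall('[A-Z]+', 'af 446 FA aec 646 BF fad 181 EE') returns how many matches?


Pattern '[A-Z]+' finds one or more uppercase letters.
Text: 'af 446 FA aec 646 BF fad 181 EE'
Scanning for matches:
  Match 1: 'FA'
  Match 2: 'BF'
  Match 3: 'EE'
Total matches: 3

3


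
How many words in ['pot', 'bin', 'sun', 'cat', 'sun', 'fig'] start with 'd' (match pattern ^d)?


Pattern ^d anchors to start of word. Check which words begin with 'd':
  'pot' -> no
  'bin' -> no
  'sun' -> no
  'cat' -> no
  'sun' -> no
  'fig' -> no
Matching words: []
Count: 0

0


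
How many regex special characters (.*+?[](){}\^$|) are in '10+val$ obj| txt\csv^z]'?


Regex special characters are: . * + ? [ ] ( ) { } \ ^ $ |
Scanning '10+val$ obj| txt\csv^z]':
  pos 2: '+' -> SPECIAL
  pos 6: '$' -> SPECIAL
  pos 11: '|' -> SPECIAL
  pos 16: '\' -> SPECIAL
  pos 20: '^' -> SPECIAL
  pos 22: ']' -> SPECIAL
Special chars found: ['+', '$', '|', '\\', '^', ']']
Total: 6

6


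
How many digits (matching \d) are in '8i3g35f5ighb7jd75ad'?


\d matches any digit 0-9.
Scanning '8i3g35f5ighb7jd75ad':
  pos 0: '8' -> DIGIT
  pos 2: '3' -> DIGIT
  pos 4: '3' -> DIGIT
  pos 5: '5' -> DIGIT
  pos 7: '5' -> DIGIT
  pos 12: '7' -> DIGIT
  pos 15: '7' -> DIGIT
  pos 16: '5' -> DIGIT
Digits found: ['8', '3', '3', '5', '5', '7', '7', '5']
Total: 8

8


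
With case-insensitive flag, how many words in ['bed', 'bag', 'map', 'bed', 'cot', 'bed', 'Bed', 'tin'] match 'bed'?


Case-insensitive matching: compare each word's lowercase form to 'bed'.
  'bed' -> lower='bed' -> MATCH
  'bag' -> lower='bag' -> no
  'map' -> lower='map' -> no
  'bed' -> lower='bed' -> MATCH
  'cot' -> lower='cot' -> no
  'bed' -> lower='bed' -> MATCH
  'Bed' -> lower='bed' -> MATCH
  'tin' -> lower='tin' -> no
Matches: ['bed', 'bed', 'bed', 'Bed']
Count: 4

4


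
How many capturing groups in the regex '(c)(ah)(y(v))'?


To count capturing groups, count each '(' that starts a group.
Pattern: '(c)(ah)(y(v))'
Walking through the pattern:
  Position 0: '(' -> group #1
  Position 3: '(' -> group #2
  Position 7: '(' -> group #3
  Position 9: '(' -> group #4
Total capturing groups: 4

4


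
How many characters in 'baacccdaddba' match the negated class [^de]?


Negated class [^de] matches any char NOT in {d, e}
Scanning 'baacccdaddba':
  pos 0: 'b' -> MATCH
  pos 1: 'a' -> MATCH
  pos 2: 'a' -> MATCH
  pos 3: 'c' -> MATCH
  pos 4: 'c' -> MATCH
  pos 5: 'c' -> MATCH
  pos 6: 'd' -> no (excluded)
  pos 7: 'a' -> MATCH
  pos 8: 'd' -> no (excluded)
  pos 9: 'd' -> no (excluded)
  pos 10: 'b' -> MATCH
  pos 11: 'a' -> MATCH
Total matches: 9

9


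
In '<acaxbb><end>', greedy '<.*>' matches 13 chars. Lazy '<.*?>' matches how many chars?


Greedy '<.*>' tries to match as MUCH as possible.
Lazy '<.*?>' tries to match as LITTLE as possible.

String: '<acaxbb><end>'
Greedy '<.*>' starts at first '<' and extends to the LAST '>': '<acaxbb><end>' (13 chars)
Lazy '<.*?>' starts at first '<' and stops at the FIRST '>': '<acaxbb>' (8 chars)

8


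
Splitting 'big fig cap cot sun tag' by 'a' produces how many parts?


Splitting by 'a' breaks the string at each occurrence of the separator.
Text: 'big fig cap cot sun tag'
Parts after split:
  Part 1: 'big fig c'
  Part 2: 'p cot sun t'
  Part 3: 'g'
Total parts: 3

3


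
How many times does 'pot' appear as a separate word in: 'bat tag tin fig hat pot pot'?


Scanning each word for exact match 'pot':
  Word 1: 'bat' -> no
  Word 2: 'tag' -> no
  Word 3: 'tin' -> no
  Word 4: 'fig' -> no
  Word 5: 'hat' -> no
  Word 6: 'pot' -> MATCH
  Word 7: 'pot' -> MATCH
Total matches: 2

2


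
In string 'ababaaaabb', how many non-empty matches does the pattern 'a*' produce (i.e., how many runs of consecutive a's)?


Pattern 'a*' matches zero or more a's. We want non-empty runs of consecutive a's.
String: 'ababaaaabb'
Walking through the string to find runs of a's:
  Run 1: positions 0-0 -> 'a'
  Run 2: positions 2-2 -> 'a'
  Run 3: positions 4-7 -> 'aaaa'
Non-empty runs found: ['a', 'a', 'aaaa']
Count: 3

3


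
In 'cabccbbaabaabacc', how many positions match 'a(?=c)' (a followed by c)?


Lookahead 'a(?=c)' matches 'a' only when followed by 'c'.
String: 'cabccbbaabaabacc'
Checking each position where char is 'a':
  pos 1: 'a' -> no (next='b')
  pos 7: 'a' -> no (next='a')
  pos 8: 'a' -> no (next='b')
  pos 10: 'a' -> no (next='a')
  pos 11: 'a' -> no (next='b')
  pos 13: 'a' -> MATCH (next='c')
Matching positions: [13]
Count: 1

1


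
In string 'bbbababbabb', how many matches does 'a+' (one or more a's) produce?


Pattern 'a+' matches one or more consecutive a's.
String: 'bbbababbabb'
Scanning for runs of a:
  Match 1: 'a' (length 1)
  Match 2: 'a' (length 1)
  Match 3: 'a' (length 1)
Total matches: 3

3


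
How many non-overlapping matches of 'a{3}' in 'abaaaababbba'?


Pattern 'a{3}' matches exactly 3 consecutive a's (greedy, non-overlapping).
String: 'abaaaababbba'
Scanning for runs of a's:
  Run at pos 0: 'a' (length 1) -> 0 match(es)
  Run at pos 2: 'aaaa' (length 4) -> 1 match(es)
  Run at pos 7: 'a' (length 1) -> 0 match(es)
  Run at pos 11: 'a' (length 1) -> 0 match(es)
Matches found: ['aaa']
Total: 1

1


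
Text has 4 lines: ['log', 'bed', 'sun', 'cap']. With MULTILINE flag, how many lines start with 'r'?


With MULTILINE flag, ^ matches the start of each line.
Lines: ['log', 'bed', 'sun', 'cap']
Checking which lines start with 'r':
  Line 1: 'log' -> no
  Line 2: 'bed' -> no
  Line 3: 'sun' -> no
  Line 4: 'cap' -> no
Matching lines: []
Count: 0

0


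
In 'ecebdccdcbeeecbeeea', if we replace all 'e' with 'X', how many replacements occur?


re.sub('e', 'X', text) replaces every occurrence of 'e' with 'X'.
Text: 'ecebdccdcbeeecbeeea'
Scanning for 'e':
  pos 0: 'e' -> replacement #1
  pos 2: 'e' -> replacement #2
  pos 10: 'e' -> replacement #3
  pos 11: 'e' -> replacement #4
  pos 12: 'e' -> replacement #5
  pos 15: 'e' -> replacement #6
  pos 16: 'e' -> replacement #7
  pos 17: 'e' -> replacement #8
Total replacements: 8

8


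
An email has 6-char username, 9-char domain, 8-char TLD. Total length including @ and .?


An email address has format: username@domain.tld
Username length: 6
'@' character: 1
Domain length: 9
'.' character: 1
TLD length: 8
Total = 6 + 1 + 9 + 1 + 8 = 25

25


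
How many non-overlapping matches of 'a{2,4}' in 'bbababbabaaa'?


Pattern 'a{2,4}' matches between 2 and 4 consecutive a's (greedy).
String: 'bbababbabaaa'
Finding runs of a's and applying greedy matching:
  Run at pos 2: 'a' (length 1)
  Run at pos 4: 'a' (length 1)
  Run at pos 7: 'a' (length 1)
  Run at pos 9: 'aaa' (length 3)
Matches: ['aaa']
Count: 1

1


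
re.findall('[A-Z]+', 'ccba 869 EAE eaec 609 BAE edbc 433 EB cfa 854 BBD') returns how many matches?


Pattern '[A-Z]+' finds one or more uppercase letters.
Text: 'ccba 869 EAE eaec 609 BAE edbc 433 EB cfa 854 BBD'
Scanning for matches:
  Match 1: 'EAE'
  Match 2: 'BAE'
  Match 3: 'EB'
  Match 4: 'BBD'
Total matches: 4

4


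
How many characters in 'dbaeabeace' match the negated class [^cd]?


Negated class [^cd] matches any char NOT in {c, d}
Scanning 'dbaeabeace':
  pos 0: 'd' -> no (excluded)
  pos 1: 'b' -> MATCH
  pos 2: 'a' -> MATCH
  pos 3: 'e' -> MATCH
  pos 4: 'a' -> MATCH
  pos 5: 'b' -> MATCH
  pos 6: 'e' -> MATCH
  pos 7: 'a' -> MATCH
  pos 8: 'c' -> no (excluded)
  pos 9: 'e' -> MATCH
Total matches: 8

8


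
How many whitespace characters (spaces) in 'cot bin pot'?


\s matches whitespace characters (spaces, tabs, etc.).
Text: 'cot bin pot'
This text has 3 words separated by spaces.
Number of spaces = number of words - 1 = 3 - 1 = 2

2


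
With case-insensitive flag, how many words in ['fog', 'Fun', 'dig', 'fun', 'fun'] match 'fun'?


Case-insensitive matching: compare each word's lowercase form to 'fun'.
  'fog' -> lower='fog' -> no
  'Fun' -> lower='fun' -> MATCH
  'dig' -> lower='dig' -> no
  'fun' -> lower='fun' -> MATCH
  'fun' -> lower='fun' -> MATCH
Matches: ['Fun', 'fun', 'fun']
Count: 3

3


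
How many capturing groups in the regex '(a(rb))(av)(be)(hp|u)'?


To count capturing groups, count each '(' that starts a group.
Pattern: '(a(rb))(av)(be)(hp|u)'
Walking through the pattern:
  Position 0: '(' -> group #1
  Position 2: '(' -> group #2
  Position 7: '(' -> group #3
  Position 11: '(' -> group #4
  Position 15: '(' -> group #5
Total capturing groups: 5

5


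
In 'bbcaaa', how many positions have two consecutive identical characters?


Looking for consecutive identical characters in 'bbcaaa':
  pos 0-1: 'b' vs 'b' -> MATCH ('bb')
  pos 1-2: 'b' vs 'c' -> different
  pos 2-3: 'c' vs 'a' -> different
  pos 3-4: 'a' vs 'a' -> MATCH ('aa')
  pos 4-5: 'a' vs 'a' -> MATCH ('aa')
Consecutive identical pairs: ['bb', 'aa', 'aa']
Count: 3

3


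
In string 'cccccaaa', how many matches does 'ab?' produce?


Pattern 'ab?' matches 'a' optionally followed by 'b'.
String: 'cccccaaa'
Scanning left to right for 'a' then checking next char:
  Match 1: 'a' (a not followed by b)
  Match 2: 'a' (a not followed by b)
  Match 3: 'a' (a not followed by b)
Total matches: 3

3


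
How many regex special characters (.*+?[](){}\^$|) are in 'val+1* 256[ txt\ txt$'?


Regex special characters are: . * + ? [ ] ( ) { } \ ^ $ |
Scanning 'val+1* 256[ txt\ txt$':
  pos 3: '+' -> SPECIAL
  pos 5: '*' -> SPECIAL
  pos 10: '[' -> SPECIAL
  pos 15: '\' -> SPECIAL
  pos 20: '$' -> SPECIAL
Special chars found: ['+', '*', '[', '\\', '$']
Total: 5

5


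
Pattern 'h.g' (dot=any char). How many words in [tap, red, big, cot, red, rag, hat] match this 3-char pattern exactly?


Pattern 'h.g' means: starts with 'h', any single char, ends with 'g'.
Checking each word (must be exactly 3 chars):
  'tap' (len=3): no
  'red' (len=3): no
  'big' (len=3): no
  'cot' (len=3): no
  'red' (len=3): no
  'rag' (len=3): no
  'hat' (len=3): no
Matching words: []
Total: 0

0


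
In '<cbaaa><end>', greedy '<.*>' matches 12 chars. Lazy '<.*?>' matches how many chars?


Greedy '<.*>' tries to match as MUCH as possible.
Lazy '<.*?>' tries to match as LITTLE as possible.

String: '<cbaaa><end>'
Greedy '<.*>' starts at first '<' and extends to the LAST '>': '<cbaaa><end>' (12 chars)
Lazy '<.*?>' starts at first '<' and stops at the FIRST '>': '<cbaaa>' (7 chars)

7


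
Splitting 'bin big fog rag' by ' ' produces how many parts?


Splitting by ' ' breaks the string at each occurrence of the separator.
Text: 'bin big fog rag'
Parts after split:
  Part 1: 'bin'
  Part 2: 'big'
  Part 3: 'fog'
  Part 4: 'rag'
Total parts: 4

4


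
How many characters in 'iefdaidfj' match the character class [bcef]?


Character class [bcef] matches any of: {b, c, e, f}
Scanning string 'iefdaidfj' character by character:
  pos 0: 'i' -> no
  pos 1: 'e' -> MATCH
  pos 2: 'f' -> MATCH
  pos 3: 'd' -> no
  pos 4: 'a' -> no
  pos 5: 'i' -> no
  pos 6: 'd' -> no
  pos 7: 'f' -> MATCH
  pos 8: 'j' -> no
Total matches: 3

3


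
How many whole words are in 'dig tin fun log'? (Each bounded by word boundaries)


Word boundaries (\b) mark the start/end of each word.
Text: 'dig tin fun log'
Splitting by whitespace:
  Word 1: 'dig'
  Word 2: 'tin'
  Word 3: 'fun'
  Word 4: 'log'
Total whole words: 4

4


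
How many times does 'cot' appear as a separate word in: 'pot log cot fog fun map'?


Scanning each word for exact match 'cot':
  Word 1: 'pot' -> no
  Word 2: 'log' -> no
  Word 3: 'cot' -> MATCH
  Word 4: 'fog' -> no
  Word 5: 'fun' -> no
  Word 6: 'map' -> no
Total matches: 1

1


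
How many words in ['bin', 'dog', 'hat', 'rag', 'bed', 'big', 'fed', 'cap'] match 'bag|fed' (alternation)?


Alternation 'bag|fed' matches either 'bag' or 'fed'.
Checking each word:
  'bin' -> no
  'dog' -> no
  'hat' -> no
  'rag' -> no
  'bed' -> no
  'big' -> no
  'fed' -> MATCH
  'cap' -> no
Matches: ['fed']
Count: 1

1


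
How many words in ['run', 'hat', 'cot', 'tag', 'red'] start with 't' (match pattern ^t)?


Pattern ^t anchors to start of word. Check which words begin with 't':
  'run' -> no
  'hat' -> no
  'cot' -> no
  'tag' -> MATCH (starts with 't')
  'red' -> no
Matching words: ['tag']
Count: 1

1


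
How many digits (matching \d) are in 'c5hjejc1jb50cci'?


\d matches any digit 0-9.
Scanning 'c5hjejc1jb50cci':
  pos 1: '5' -> DIGIT
  pos 7: '1' -> DIGIT
  pos 10: '5' -> DIGIT
  pos 11: '0' -> DIGIT
Digits found: ['5', '1', '5', '0']
Total: 4

4


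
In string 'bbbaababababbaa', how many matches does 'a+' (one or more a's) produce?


Pattern 'a+' matches one or more consecutive a's.
String: 'bbbaababababbaa'
Scanning for runs of a:
  Match 1: 'aa' (length 2)
  Match 2: 'a' (length 1)
  Match 3: 'a' (length 1)
  Match 4: 'a' (length 1)
  Match 5: 'aa' (length 2)
Total matches: 5

5


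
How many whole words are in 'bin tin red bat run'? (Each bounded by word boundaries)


Word boundaries (\b) mark the start/end of each word.
Text: 'bin tin red bat run'
Splitting by whitespace:
  Word 1: 'bin'
  Word 2: 'tin'
  Word 3: 'red'
  Word 4: 'bat'
  Word 5: 'run'
Total whole words: 5

5


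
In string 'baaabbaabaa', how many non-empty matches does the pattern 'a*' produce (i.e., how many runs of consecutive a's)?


Pattern 'a*' matches zero or more a's. We want non-empty runs of consecutive a's.
String: 'baaabbaabaa'
Walking through the string to find runs of a's:
  Run 1: positions 1-3 -> 'aaa'
  Run 2: positions 6-7 -> 'aa'
  Run 3: positions 9-10 -> 'aa'
Non-empty runs found: ['aaa', 'aa', 'aa']
Count: 3

3


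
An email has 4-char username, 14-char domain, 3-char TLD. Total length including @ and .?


An email address has format: username@domain.tld
Username length: 4
'@' character: 1
Domain length: 14
'.' character: 1
TLD length: 3
Total = 4 + 1 + 14 + 1 + 3 = 23

23


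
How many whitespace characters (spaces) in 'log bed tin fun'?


\s matches whitespace characters (spaces, tabs, etc.).
Text: 'log bed tin fun'
This text has 4 words separated by spaces.
Number of spaces = number of words - 1 = 4 - 1 = 3

3


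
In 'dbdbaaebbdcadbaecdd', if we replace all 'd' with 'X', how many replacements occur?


re.sub('d', 'X', text) replaces every occurrence of 'd' with 'X'.
Text: 'dbdbaaebbdcadbaecdd'
Scanning for 'd':
  pos 0: 'd' -> replacement #1
  pos 2: 'd' -> replacement #2
  pos 9: 'd' -> replacement #3
  pos 12: 'd' -> replacement #4
  pos 17: 'd' -> replacement #5
  pos 18: 'd' -> replacement #6
Total replacements: 6

6


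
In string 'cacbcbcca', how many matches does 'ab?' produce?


Pattern 'ab?' matches 'a' optionally followed by 'b'.
String: 'cacbcbcca'
Scanning left to right for 'a' then checking next char:
  Match 1: 'a' (a not followed by b)
  Match 2: 'a' (a not followed by b)
Total matches: 2

2


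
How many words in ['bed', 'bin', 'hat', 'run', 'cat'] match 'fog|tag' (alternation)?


Alternation 'fog|tag' matches either 'fog' or 'tag'.
Checking each word:
  'bed' -> no
  'bin' -> no
  'hat' -> no
  'run' -> no
  'cat' -> no
Matches: []
Count: 0

0


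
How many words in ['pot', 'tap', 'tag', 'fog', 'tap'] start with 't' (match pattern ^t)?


Pattern ^t anchors to start of word. Check which words begin with 't':
  'pot' -> no
  'tap' -> MATCH (starts with 't')
  'tag' -> MATCH (starts with 't')
  'fog' -> no
  'tap' -> MATCH (starts with 't')
Matching words: ['tap', 'tag', 'tap']
Count: 3

3


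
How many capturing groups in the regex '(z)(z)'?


To count capturing groups, count each '(' that starts a group.
Pattern: '(z)(z)'
Walking through the pattern:
  Position 0: '(' -> group #1
  Position 3: '(' -> group #2
Total capturing groups: 2

2


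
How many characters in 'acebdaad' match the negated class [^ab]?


Negated class [^ab] matches any char NOT in {a, b}
Scanning 'acebdaad':
  pos 0: 'a' -> no (excluded)
  pos 1: 'c' -> MATCH
  pos 2: 'e' -> MATCH
  pos 3: 'b' -> no (excluded)
  pos 4: 'd' -> MATCH
  pos 5: 'a' -> no (excluded)
  pos 6: 'a' -> no (excluded)
  pos 7: 'd' -> MATCH
Total matches: 4

4


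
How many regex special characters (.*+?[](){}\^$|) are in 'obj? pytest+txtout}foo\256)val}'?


Regex special characters are: . * + ? [ ] ( ) { } \ ^ $ |
Scanning 'obj? pytest+txtout}foo\256)val}':
  pos 3: '?' -> SPECIAL
  pos 11: '+' -> SPECIAL
  pos 18: '}' -> SPECIAL
  pos 22: '\' -> SPECIAL
  pos 26: ')' -> SPECIAL
  pos 30: '}' -> SPECIAL
Special chars found: ['?', '+', '}', '\\', ')', '}']
Total: 6

6


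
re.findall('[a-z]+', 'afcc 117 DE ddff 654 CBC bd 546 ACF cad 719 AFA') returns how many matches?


Pattern '[a-z]+' finds one or more lowercase letters.
Text: 'afcc 117 DE ddff 654 CBC bd 546 ACF cad 719 AFA'
Scanning for matches:
  Match 1: 'afcc'
  Match 2: 'ddff'
  Match 3: 'bd'
  Match 4: 'cad'
Total matches: 4

4


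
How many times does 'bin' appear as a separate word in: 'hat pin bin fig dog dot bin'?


Scanning each word for exact match 'bin':
  Word 1: 'hat' -> no
  Word 2: 'pin' -> no
  Word 3: 'bin' -> MATCH
  Word 4: 'fig' -> no
  Word 5: 'dog' -> no
  Word 6: 'dot' -> no
  Word 7: 'bin' -> MATCH
Total matches: 2

2


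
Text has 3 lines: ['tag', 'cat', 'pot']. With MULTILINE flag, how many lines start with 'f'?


With MULTILINE flag, ^ matches the start of each line.
Lines: ['tag', 'cat', 'pot']
Checking which lines start with 'f':
  Line 1: 'tag' -> no
  Line 2: 'cat' -> no
  Line 3: 'pot' -> no
Matching lines: []
Count: 0

0


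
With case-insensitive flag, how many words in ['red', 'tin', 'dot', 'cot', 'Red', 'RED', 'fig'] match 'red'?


Case-insensitive matching: compare each word's lowercase form to 'red'.
  'red' -> lower='red' -> MATCH
  'tin' -> lower='tin' -> no
  'dot' -> lower='dot' -> no
  'cot' -> lower='cot' -> no
  'Red' -> lower='red' -> MATCH
  'RED' -> lower='red' -> MATCH
  'fig' -> lower='fig' -> no
Matches: ['red', 'Red', 'RED']
Count: 3

3


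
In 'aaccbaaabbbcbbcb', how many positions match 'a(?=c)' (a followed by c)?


Lookahead 'a(?=c)' matches 'a' only when followed by 'c'.
String: 'aaccbaaabbbcbbcb'
Checking each position where char is 'a':
  pos 0: 'a' -> no (next='a')
  pos 1: 'a' -> MATCH (next='c')
  pos 5: 'a' -> no (next='a')
  pos 6: 'a' -> no (next='a')
  pos 7: 'a' -> no (next='b')
Matching positions: [1]
Count: 1

1


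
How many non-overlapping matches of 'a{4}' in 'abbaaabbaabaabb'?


Pattern 'a{4}' matches exactly 4 consecutive a's (greedy, non-overlapping).
String: 'abbaaabbaabaabb'
Scanning for runs of a's:
  Run at pos 0: 'a' (length 1) -> 0 match(es)
  Run at pos 3: 'aaa' (length 3) -> 0 match(es)
  Run at pos 8: 'aa' (length 2) -> 0 match(es)
  Run at pos 11: 'aa' (length 2) -> 0 match(es)
Matches found: []
Total: 0

0


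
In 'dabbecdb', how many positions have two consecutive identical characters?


Looking for consecutive identical characters in 'dabbecdb':
  pos 0-1: 'd' vs 'a' -> different
  pos 1-2: 'a' vs 'b' -> different
  pos 2-3: 'b' vs 'b' -> MATCH ('bb')
  pos 3-4: 'b' vs 'e' -> different
  pos 4-5: 'e' vs 'c' -> different
  pos 5-6: 'c' vs 'd' -> different
  pos 6-7: 'd' vs 'b' -> different
Consecutive identical pairs: ['bb']
Count: 1

1


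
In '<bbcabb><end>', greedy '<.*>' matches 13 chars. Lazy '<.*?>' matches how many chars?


Greedy '<.*>' tries to match as MUCH as possible.
Lazy '<.*?>' tries to match as LITTLE as possible.

String: '<bbcabb><end>'
Greedy '<.*>' starts at first '<' and extends to the LAST '>': '<bbcabb><end>' (13 chars)
Lazy '<.*?>' starts at first '<' and stops at the FIRST '>': '<bbcabb>' (8 chars)

8


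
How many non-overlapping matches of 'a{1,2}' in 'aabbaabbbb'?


Pattern 'a{1,2}' matches between 1 and 2 consecutive a's (greedy).
String: 'aabbaabbbb'
Finding runs of a's and applying greedy matching:
  Run at pos 0: 'aa' (length 2)
  Run at pos 4: 'aa' (length 2)
Matches: ['aa', 'aa']
Count: 2

2


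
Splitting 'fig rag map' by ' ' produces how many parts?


Splitting by ' ' breaks the string at each occurrence of the separator.
Text: 'fig rag map'
Parts after split:
  Part 1: 'fig'
  Part 2: 'rag'
  Part 3: 'map'
Total parts: 3

3


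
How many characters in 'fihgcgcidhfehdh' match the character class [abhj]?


Character class [abhj] matches any of: {a, b, h, j}
Scanning string 'fihgcgcidhfehdh' character by character:
  pos 0: 'f' -> no
  pos 1: 'i' -> no
  pos 2: 'h' -> MATCH
  pos 3: 'g' -> no
  pos 4: 'c' -> no
  pos 5: 'g' -> no
  pos 6: 'c' -> no
  pos 7: 'i' -> no
  pos 8: 'd' -> no
  pos 9: 'h' -> MATCH
  pos 10: 'f' -> no
  pos 11: 'e' -> no
  pos 12: 'h' -> MATCH
  pos 13: 'd' -> no
  pos 14: 'h' -> MATCH
Total matches: 4

4


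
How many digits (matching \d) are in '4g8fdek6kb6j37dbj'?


\d matches any digit 0-9.
Scanning '4g8fdek6kb6j37dbj':
  pos 0: '4' -> DIGIT
  pos 2: '8' -> DIGIT
  pos 7: '6' -> DIGIT
  pos 10: '6' -> DIGIT
  pos 12: '3' -> DIGIT
  pos 13: '7' -> DIGIT
Digits found: ['4', '8', '6', '6', '3', '7']
Total: 6

6


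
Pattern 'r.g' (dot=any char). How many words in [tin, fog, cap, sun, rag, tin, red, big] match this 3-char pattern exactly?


Pattern 'r.g' means: starts with 'r', any single char, ends with 'g'.
Checking each word (must be exactly 3 chars):
  'tin' (len=3): no
  'fog' (len=3): no
  'cap' (len=3): no
  'sun' (len=3): no
  'rag' (len=3): MATCH
  'tin' (len=3): no
  'red' (len=3): no
  'big' (len=3): no
Matching words: ['rag']
Total: 1

1


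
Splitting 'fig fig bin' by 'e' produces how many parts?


Splitting by 'e' breaks the string at each occurrence of the separator.
Text: 'fig fig bin'
Parts after split:
  Part 1: 'fig fig bin'
Total parts: 1

1


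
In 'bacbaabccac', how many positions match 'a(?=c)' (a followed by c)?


Lookahead 'a(?=c)' matches 'a' only when followed by 'c'.
String: 'bacbaabccac'
Checking each position where char is 'a':
  pos 1: 'a' -> MATCH (next='c')
  pos 4: 'a' -> no (next='a')
  pos 5: 'a' -> no (next='b')
  pos 9: 'a' -> MATCH (next='c')
Matching positions: [1, 9]
Count: 2

2


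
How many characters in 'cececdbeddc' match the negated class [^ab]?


Negated class [^ab] matches any char NOT in {a, b}
Scanning 'cececdbeddc':
  pos 0: 'c' -> MATCH
  pos 1: 'e' -> MATCH
  pos 2: 'c' -> MATCH
  pos 3: 'e' -> MATCH
  pos 4: 'c' -> MATCH
  pos 5: 'd' -> MATCH
  pos 6: 'b' -> no (excluded)
  pos 7: 'e' -> MATCH
  pos 8: 'd' -> MATCH
  pos 9: 'd' -> MATCH
  pos 10: 'c' -> MATCH
Total matches: 10

10


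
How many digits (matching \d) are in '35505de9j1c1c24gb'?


\d matches any digit 0-9.
Scanning '35505de9j1c1c24gb':
  pos 0: '3' -> DIGIT
  pos 1: '5' -> DIGIT
  pos 2: '5' -> DIGIT
  pos 3: '0' -> DIGIT
  pos 4: '5' -> DIGIT
  pos 7: '9' -> DIGIT
  pos 9: '1' -> DIGIT
  pos 11: '1' -> DIGIT
  pos 13: '2' -> DIGIT
  pos 14: '4' -> DIGIT
Digits found: ['3', '5', '5', '0', '5', '9', '1', '1', '2', '4']
Total: 10

10


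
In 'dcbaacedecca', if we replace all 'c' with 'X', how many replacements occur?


re.sub('c', 'X', text) replaces every occurrence of 'c' with 'X'.
Text: 'dcbaacedecca'
Scanning for 'c':
  pos 1: 'c' -> replacement #1
  pos 5: 'c' -> replacement #2
  pos 9: 'c' -> replacement #3
  pos 10: 'c' -> replacement #4
Total replacements: 4

4


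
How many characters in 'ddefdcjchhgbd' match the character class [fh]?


Character class [fh] matches any of: {f, h}
Scanning string 'ddefdcjchhgbd' character by character:
  pos 0: 'd' -> no
  pos 1: 'd' -> no
  pos 2: 'e' -> no
  pos 3: 'f' -> MATCH
  pos 4: 'd' -> no
  pos 5: 'c' -> no
  pos 6: 'j' -> no
  pos 7: 'c' -> no
  pos 8: 'h' -> MATCH
  pos 9: 'h' -> MATCH
  pos 10: 'g' -> no
  pos 11: 'b' -> no
  pos 12: 'd' -> no
Total matches: 3

3


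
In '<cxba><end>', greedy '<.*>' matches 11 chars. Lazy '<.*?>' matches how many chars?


Greedy '<.*>' tries to match as MUCH as possible.
Lazy '<.*?>' tries to match as LITTLE as possible.

String: '<cxba><end>'
Greedy '<.*>' starts at first '<' and extends to the LAST '>': '<cxba><end>' (11 chars)
Lazy '<.*?>' starts at first '<' and stops at the FIRST '>': '<cxba>' (6 chars)

6


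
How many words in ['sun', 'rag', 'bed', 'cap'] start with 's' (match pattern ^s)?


Pattern ^s anchors to start of word. Check which words begin with 's':
  'sun' -> MATCH (starts with 's')
  'rag' -> no
  'bed' -> no
  'cap' -> no
Matching words: ['sun']
Count: 1

1


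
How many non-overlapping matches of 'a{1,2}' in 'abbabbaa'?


Pattern 'a{1,2}' matches between 1 and 2 consecutive a's (greedy).
String: 'abbabbaa'
Finding runs of a's and applying greedy matching:
  Run at pos 0: 'a' (length 1)
  Run at pos 3: 'a' (length 1)
  Run at pos 6: 'aa' (length 2)
Matches: ['a', 'a', 'aa']
Count: 3

3


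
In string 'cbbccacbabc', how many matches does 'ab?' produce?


Pattern 'ab?' matches 'a' optionally followed by 'b'.
String: 'cbbccacbabc'
Scanning left to right for 'a' then checking next char:
  Match 1: 'a' (a not followed by b)
  Match 2: 'ab' (a followed by b)
Total matches: 2

2
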